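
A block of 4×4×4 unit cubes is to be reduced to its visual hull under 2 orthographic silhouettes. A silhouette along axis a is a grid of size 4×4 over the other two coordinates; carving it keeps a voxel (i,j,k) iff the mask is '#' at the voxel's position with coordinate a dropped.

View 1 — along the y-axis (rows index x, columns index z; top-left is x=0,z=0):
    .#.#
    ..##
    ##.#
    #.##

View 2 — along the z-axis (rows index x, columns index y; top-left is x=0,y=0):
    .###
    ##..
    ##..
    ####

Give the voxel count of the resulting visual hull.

before carving: 64 voxels (4×4×4)
carve view 1 (along y, XZ-mask fill 10/16): 40 voxels remain
carve view 2 (along z, XY-mask fill 11/16): 28 voxels remain

voxel count = 28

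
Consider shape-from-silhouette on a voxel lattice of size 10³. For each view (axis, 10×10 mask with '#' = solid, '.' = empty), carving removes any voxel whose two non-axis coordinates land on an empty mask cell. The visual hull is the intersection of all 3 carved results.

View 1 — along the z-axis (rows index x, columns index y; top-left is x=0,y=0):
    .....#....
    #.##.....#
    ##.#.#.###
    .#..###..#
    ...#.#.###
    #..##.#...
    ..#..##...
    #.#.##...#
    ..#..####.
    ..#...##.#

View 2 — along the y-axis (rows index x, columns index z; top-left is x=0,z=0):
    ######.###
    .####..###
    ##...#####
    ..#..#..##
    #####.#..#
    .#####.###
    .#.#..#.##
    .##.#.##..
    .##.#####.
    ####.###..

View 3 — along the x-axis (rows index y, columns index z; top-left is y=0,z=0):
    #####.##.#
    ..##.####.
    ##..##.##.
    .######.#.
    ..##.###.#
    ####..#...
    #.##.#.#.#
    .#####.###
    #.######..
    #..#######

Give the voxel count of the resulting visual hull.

start: 10×10×10 = 1000 voxels
after view 1 [z-axis, 43 of 100 cells solid] → remaining = 430
after view 2 [y-axis, 66 of 100 cells solid] → remaining = 276
after view 3 [x-axis, 67 of 100 cells solid] → remaining = 180

remaining voxels: 180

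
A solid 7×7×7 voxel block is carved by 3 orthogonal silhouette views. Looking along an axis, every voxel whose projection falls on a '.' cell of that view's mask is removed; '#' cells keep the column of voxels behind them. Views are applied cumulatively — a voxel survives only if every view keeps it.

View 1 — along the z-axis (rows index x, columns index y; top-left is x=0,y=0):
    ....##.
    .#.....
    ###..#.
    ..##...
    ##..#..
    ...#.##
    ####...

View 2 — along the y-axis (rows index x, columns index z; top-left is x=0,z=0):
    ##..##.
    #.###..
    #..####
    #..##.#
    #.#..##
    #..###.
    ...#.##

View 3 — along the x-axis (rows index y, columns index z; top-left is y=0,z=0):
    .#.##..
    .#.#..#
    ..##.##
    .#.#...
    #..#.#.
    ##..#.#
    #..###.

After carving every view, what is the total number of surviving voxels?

full grid |V| = 343
V1 z: intersect with XY mask (19 set) -- 133 left
V2 y: intersect with XZ mask (28 set) -- 76 left
V3 x: intersect with YZ mask (23 set) -- 36 left

36 voxels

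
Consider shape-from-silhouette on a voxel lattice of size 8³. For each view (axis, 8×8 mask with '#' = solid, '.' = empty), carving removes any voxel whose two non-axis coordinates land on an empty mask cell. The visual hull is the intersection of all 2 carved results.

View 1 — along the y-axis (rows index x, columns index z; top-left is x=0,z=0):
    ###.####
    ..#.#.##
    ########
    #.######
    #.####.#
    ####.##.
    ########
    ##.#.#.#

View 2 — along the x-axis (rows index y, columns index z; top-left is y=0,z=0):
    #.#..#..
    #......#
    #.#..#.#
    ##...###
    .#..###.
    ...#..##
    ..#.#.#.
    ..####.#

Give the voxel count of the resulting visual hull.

|visual hull| = 190

before carving: 512 voxels (8×8×8)
after view 1 [y-axis, 51 of 64 cells solid] → remaining = 408
after view 2 [x-axis, 29 of 64 cells solid] → remaining = 190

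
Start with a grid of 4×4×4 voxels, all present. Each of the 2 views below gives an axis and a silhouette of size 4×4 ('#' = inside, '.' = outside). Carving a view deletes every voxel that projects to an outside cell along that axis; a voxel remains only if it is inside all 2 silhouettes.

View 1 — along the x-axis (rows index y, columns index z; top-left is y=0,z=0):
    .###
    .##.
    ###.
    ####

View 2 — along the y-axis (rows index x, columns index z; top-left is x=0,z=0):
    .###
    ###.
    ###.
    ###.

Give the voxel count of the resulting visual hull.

full grid |V| = 64
step 1: project along x, AND mask (12/16) → |grid| = 48
step 2: project along y, AND mask (12/16) → |grid| = 40

remaining voxels: 40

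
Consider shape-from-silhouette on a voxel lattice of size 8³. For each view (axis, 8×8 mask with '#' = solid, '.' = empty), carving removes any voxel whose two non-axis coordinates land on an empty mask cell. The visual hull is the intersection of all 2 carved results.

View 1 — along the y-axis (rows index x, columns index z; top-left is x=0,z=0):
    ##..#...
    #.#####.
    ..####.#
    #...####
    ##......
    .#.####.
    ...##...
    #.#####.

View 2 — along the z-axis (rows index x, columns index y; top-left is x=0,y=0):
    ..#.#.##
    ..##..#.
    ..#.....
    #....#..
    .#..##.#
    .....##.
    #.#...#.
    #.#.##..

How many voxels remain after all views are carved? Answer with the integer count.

93 voxels

before carving: 512 voxels (8×8×8)
V1 y: intersect with XZ mask (34 set) -- 272 left
V2 z: intersect with XY mask (23 set) -- 93 left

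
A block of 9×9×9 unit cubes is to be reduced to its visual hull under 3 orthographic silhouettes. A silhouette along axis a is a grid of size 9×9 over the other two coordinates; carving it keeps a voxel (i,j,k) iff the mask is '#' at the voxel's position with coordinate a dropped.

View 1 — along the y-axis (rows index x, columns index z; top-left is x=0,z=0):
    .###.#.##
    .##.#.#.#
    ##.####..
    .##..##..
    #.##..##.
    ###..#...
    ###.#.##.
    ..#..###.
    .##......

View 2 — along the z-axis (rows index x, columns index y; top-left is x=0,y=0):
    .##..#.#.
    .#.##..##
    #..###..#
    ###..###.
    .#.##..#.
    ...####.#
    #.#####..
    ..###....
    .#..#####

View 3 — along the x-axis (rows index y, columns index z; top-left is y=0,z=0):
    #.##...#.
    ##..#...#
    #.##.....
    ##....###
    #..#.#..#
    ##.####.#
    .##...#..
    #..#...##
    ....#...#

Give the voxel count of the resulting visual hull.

full grid |V| = 729
  1. axis=1 (XZ plane), |mask|=42  ⇒  voxels=378
  2. axis=2 (XY plane), |mask|=44  ⇒  voxels=203
  3. axis=0 (YZ plane), |mask|=36  ⇒  voxels=88

|visual hull| = 88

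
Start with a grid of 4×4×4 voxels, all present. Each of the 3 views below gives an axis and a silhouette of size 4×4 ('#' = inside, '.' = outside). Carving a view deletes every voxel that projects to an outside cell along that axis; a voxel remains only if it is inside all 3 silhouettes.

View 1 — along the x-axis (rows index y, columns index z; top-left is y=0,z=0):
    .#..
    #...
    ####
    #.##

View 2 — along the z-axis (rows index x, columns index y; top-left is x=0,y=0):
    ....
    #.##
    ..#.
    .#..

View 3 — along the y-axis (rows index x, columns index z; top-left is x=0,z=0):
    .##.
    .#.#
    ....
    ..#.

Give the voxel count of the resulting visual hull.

|visual hull| = 4

full grid |V| = 64
carve view 1 (along x, YZ-mask fill 9/16): 36 voxels remain
carve view 2 (along z, XY-mask fill 5/16): 13 voxels remain
carve view 3 (along y, XZ-mask fill 5/16): 4 voxels remain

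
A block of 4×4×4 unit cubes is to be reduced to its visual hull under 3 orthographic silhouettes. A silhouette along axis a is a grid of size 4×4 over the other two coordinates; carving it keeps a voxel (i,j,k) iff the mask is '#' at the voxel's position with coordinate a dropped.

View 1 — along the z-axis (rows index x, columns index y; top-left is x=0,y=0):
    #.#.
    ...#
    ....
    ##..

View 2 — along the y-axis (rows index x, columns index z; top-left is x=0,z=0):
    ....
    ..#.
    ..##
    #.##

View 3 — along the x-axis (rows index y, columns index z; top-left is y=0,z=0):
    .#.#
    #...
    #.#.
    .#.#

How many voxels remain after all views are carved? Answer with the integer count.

start: 4×4×4 = 64 voxels
after view 1 [z-axis, 5 of 16 cells solid] → remaining = 20
after view 2 [y-axis, 6 of 16 cells solid] → remaining = 7
after view 3 [x-axis, 7 of 16 cells solid] → remaining = 2

remaining voxels: 2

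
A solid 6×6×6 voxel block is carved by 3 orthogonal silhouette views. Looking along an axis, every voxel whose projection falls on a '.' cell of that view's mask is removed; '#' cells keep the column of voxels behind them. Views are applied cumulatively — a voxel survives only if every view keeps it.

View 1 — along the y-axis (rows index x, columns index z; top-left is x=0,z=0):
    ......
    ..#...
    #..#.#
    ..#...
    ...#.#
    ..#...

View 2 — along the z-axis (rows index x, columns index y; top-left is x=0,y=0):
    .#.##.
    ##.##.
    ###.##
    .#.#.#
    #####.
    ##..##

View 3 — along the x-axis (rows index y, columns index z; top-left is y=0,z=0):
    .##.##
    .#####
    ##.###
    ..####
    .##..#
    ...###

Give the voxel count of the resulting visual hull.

before carving: 216 voxels (6×6×6)
step 1: project along y, AND mask (8/36) → |grid| = 48
step 2: project along z, AND mask (24/36) → |grid| = 36
step 3: project along x, AND mask (24/36) → |grid| = 26

remaining voxels: 26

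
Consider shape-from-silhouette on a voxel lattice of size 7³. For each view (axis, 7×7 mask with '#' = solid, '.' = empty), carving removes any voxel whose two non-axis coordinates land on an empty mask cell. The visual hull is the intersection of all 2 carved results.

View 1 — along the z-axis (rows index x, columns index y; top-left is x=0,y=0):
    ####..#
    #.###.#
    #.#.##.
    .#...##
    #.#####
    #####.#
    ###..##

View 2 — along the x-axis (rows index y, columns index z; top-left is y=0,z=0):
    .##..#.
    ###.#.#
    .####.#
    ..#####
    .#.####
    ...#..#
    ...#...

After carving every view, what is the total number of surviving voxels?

before carving: 343 voxels (7×7×7)
  1. axis=2 (XY plane), |mask|=34  ⇒  voxels=238
  2. axis=0 (YZ plane), |mask|=26  ⇒  voxels=122

remaining voxels: 122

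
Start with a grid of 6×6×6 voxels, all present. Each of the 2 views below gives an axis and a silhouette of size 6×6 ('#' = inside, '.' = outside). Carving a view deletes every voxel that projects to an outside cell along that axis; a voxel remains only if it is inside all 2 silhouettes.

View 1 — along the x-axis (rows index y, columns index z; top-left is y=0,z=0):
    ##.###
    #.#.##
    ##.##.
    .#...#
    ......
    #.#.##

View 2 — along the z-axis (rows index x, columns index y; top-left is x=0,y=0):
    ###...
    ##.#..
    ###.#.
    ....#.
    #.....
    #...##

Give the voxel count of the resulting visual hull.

start: 6×6×6 = 216 voxels
step 1: project along x, AND mask (19/36) → |grid| = 114
step 2: project along z, AND mask (15/36) → |grid| = 51

remaining voxels: 51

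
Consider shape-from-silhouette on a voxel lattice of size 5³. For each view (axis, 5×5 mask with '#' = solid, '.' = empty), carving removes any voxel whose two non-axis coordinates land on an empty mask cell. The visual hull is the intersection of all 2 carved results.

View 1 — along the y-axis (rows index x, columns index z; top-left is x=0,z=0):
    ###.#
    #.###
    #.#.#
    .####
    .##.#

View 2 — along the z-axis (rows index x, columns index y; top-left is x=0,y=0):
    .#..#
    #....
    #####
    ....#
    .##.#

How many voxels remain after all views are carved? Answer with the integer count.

remaining voxels: 40

initial block: 5^3 = 125
V1 y: intersect with XZ mask (18 set) -- 90 left
V2 z: intersect with XY mask (12 set) -- 40 left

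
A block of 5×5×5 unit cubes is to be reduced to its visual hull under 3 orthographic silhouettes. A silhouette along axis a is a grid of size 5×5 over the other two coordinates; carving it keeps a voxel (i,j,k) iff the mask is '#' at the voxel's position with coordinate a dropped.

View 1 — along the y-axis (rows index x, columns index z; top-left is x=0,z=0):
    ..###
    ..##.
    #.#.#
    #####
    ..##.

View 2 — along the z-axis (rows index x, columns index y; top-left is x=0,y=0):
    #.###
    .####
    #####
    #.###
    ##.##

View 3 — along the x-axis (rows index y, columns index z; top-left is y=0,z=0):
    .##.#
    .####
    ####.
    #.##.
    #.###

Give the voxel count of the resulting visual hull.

remaining voxels: 49

initial block: 5^3 = 125
  1. axis=1 (XZ plane), |mask|=15  ⇒  voxels=75
  2. axis=2 (XY plane), |mask|=21  ⇒  voxels=63
  3. axis=0 (YZ plane), |mask|=18  ⇒  voxels=49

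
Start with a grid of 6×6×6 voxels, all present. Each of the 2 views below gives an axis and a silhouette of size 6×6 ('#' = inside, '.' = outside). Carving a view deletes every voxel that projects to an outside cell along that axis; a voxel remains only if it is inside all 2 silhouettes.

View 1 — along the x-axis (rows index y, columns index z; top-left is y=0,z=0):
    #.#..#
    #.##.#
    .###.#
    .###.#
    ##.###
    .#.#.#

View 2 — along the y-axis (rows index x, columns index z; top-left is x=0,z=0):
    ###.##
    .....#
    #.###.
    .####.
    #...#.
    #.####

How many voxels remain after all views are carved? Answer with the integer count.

74 voxels

start: 6×6×6 = 216 voxels
V1 x: intersect with YZ mask (23 set) -- 138 left
V2 y: intersect with XZ mask (21 set) -- 74 left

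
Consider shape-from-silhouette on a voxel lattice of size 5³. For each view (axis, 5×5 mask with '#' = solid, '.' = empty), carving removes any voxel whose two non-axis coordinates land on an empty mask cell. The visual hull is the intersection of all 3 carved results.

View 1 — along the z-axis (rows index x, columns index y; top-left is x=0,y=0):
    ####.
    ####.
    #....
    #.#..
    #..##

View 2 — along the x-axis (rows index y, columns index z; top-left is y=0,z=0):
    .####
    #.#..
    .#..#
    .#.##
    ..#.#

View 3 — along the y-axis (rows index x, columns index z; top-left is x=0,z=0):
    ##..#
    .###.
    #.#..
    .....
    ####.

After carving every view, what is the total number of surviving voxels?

21 voxels

before carving: 125 voxels (5×5×5)
step 1: project along z, AND mask (14/25) → |grid| = 70
step 2: project along x, AND mask (13/25) → |grid| = 41
step 3: project along y, AND mask (12/25) → |grid| = 21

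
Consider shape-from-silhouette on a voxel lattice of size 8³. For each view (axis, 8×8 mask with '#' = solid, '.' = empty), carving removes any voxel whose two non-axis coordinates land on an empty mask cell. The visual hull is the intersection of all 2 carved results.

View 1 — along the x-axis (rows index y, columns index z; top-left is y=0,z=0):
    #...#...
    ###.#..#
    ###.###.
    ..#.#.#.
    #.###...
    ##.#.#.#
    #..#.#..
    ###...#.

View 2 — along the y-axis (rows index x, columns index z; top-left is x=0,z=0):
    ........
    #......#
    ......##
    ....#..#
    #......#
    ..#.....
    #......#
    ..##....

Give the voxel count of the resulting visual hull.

voxel count = 52

initial block: 8^3 = 512
  1. axis=0 (YZ plane), |mask|=32  ⇒  voxels=256
  2. axis=1 (XZ plane), |mask|=13  ⇒  voxels=52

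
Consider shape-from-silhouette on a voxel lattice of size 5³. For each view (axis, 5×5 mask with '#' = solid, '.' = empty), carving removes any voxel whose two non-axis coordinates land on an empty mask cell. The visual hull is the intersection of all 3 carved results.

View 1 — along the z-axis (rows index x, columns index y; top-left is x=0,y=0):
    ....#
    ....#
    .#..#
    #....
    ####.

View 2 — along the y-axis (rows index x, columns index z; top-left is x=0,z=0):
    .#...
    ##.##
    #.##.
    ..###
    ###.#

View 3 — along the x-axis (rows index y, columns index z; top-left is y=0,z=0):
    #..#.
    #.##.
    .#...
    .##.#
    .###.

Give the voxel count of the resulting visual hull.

voxel count = 16

initial block: 5^3 = 125
step 1: project along z, AND mask (9/25) → |grid| = 45
step 2: project along y, AND mask (15/25) → |grid| = 30
step 3: project along x, AND mask (12/25) → |grid| = 16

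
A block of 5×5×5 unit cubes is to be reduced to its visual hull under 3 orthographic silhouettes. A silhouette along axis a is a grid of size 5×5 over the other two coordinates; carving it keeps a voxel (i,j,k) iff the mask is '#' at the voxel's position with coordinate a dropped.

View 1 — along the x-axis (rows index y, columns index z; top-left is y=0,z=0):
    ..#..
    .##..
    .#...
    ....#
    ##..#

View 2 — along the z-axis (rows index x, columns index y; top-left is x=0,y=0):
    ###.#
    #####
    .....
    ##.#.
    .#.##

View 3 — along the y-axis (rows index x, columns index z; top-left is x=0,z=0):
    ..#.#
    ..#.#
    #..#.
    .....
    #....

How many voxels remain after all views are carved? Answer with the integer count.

voxel count = 8

start: 5×5×5 = 125 voxels
step 1: project along x, AND mask (8/25) → |grid| = 40
step 2: project along z, AND mask (15/25) → |grid| = 25
step 3: project along y, AND mask (7/25) → |grid| = 8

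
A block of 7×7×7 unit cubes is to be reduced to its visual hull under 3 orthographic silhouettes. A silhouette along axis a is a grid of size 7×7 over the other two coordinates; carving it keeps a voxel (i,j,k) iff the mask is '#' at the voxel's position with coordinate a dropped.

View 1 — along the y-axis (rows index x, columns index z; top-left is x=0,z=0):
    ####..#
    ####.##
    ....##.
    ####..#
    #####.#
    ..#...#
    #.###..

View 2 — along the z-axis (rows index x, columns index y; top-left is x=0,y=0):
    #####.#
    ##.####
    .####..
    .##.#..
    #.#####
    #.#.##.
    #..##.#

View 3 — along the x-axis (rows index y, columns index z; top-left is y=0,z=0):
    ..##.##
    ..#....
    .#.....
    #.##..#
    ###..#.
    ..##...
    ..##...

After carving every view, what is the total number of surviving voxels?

65 voxels

initial block: 7^3 = 343
carve view 1 (along y, XZ-mask fill 30/49): 210 voxels remain
carve view 2 (along z, XY-mask fill 33/49): 149 voxels remain
carve view 3 (along x, YZ-mask fill 18/49): 65 voxels remain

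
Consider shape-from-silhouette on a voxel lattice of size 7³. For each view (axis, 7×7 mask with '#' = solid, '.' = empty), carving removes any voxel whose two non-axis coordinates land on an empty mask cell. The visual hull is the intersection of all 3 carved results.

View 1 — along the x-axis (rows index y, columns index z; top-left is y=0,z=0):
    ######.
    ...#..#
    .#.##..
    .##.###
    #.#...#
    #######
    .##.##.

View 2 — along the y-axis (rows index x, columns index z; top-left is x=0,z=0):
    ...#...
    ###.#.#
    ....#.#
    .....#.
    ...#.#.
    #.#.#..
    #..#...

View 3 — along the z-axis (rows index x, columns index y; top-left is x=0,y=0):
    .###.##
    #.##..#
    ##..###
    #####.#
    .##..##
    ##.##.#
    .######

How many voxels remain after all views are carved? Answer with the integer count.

44 voxels

full grid |V| = 343
carve view 1 (along x, YZ-mask fill 30/49): 210 voxels remain
carve view 2 (along y, XZ-mask fill 16/49): 67 voxels remain
carve view 3 (along z, XY-mask fill 35/49): 44 voxels remain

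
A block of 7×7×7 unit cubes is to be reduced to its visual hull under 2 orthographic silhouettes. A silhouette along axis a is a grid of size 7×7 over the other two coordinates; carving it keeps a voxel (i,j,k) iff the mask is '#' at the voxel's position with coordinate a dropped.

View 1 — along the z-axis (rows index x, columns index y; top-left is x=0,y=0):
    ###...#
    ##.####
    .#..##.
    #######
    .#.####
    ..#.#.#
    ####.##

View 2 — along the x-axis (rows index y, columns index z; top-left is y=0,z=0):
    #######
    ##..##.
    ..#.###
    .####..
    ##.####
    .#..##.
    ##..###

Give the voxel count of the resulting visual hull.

remaining voxels: 159

initial block: 7^3 = 343
V1 z: intersect with XY mask (34 set) -- 238 left
V2 x: intersect with YZ mask (33 set) -- 159 left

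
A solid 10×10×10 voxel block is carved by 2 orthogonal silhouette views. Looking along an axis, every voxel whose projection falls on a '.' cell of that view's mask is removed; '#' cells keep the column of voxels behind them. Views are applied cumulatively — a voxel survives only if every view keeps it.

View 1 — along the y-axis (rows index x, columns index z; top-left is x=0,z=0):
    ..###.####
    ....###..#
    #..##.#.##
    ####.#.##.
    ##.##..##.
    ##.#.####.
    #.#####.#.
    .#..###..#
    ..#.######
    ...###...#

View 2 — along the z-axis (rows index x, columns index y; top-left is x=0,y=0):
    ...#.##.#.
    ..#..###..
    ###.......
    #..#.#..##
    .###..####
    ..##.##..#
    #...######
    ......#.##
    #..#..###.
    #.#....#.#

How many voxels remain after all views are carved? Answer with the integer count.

initial block: 10^3 = 1000
step 1: project along y, AND mask (60/100) → |grid| = 600
step 2: project along z, AND mask (47/100) → |grid| = 289

|visual hull| = 289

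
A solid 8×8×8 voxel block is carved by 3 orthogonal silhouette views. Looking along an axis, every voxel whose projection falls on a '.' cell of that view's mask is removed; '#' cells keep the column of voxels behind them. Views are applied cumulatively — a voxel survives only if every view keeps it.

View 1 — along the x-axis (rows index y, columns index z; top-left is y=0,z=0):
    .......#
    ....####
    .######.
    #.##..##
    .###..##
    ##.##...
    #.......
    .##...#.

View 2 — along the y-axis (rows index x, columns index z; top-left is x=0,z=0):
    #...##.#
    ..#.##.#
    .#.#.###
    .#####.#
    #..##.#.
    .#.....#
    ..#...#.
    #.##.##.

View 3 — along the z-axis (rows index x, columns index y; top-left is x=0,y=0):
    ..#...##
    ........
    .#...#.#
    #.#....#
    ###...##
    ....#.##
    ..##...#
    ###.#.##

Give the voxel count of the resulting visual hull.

|visual hull| = 46

start: 8×8×8 = 512 voxels
carve view 1 (along x, YZ-mask fill 29/64): 232 voxels remain
carve view 2 (along y, XZ-mask fill 32/64): 115 voxels remain
carve view 3 (along z, XY-mask fill 26/64): 46 voxels remain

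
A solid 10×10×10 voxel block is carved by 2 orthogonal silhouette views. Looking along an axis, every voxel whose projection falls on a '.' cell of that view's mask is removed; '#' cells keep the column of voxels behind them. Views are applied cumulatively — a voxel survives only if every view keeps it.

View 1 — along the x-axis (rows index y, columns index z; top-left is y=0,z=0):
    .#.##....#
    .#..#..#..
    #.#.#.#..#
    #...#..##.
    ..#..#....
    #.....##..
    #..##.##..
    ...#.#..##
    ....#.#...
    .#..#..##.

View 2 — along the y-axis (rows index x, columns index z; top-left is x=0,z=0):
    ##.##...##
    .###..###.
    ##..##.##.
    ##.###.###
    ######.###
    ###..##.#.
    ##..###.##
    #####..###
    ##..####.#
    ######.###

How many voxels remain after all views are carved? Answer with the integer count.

full grid |V| = 1000
V1 x: intersect with YZ mask (36 set) -- 360 left
V2 y: intersect with XZ mask (72 set) -- 263 left

|visual hull| = 263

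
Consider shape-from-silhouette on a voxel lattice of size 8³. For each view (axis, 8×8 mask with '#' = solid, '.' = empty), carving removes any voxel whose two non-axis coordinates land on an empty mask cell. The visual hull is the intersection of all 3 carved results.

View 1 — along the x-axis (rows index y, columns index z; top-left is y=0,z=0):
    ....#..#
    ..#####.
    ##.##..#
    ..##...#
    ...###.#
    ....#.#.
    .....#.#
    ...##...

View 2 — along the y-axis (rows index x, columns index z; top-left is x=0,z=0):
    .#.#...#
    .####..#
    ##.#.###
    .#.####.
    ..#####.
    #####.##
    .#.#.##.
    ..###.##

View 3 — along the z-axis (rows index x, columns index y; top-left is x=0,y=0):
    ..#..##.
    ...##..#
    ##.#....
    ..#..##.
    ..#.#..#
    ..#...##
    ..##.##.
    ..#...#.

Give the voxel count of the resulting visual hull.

voxel count = 48

full grid |V| = 512
V1 x: intersect with YZ mask (25 set) -- 200 left
V2 y: intersect with XZ mask (40 set) -- 135 left
V3 z: intersect with XY mask (24 set) -- 48 left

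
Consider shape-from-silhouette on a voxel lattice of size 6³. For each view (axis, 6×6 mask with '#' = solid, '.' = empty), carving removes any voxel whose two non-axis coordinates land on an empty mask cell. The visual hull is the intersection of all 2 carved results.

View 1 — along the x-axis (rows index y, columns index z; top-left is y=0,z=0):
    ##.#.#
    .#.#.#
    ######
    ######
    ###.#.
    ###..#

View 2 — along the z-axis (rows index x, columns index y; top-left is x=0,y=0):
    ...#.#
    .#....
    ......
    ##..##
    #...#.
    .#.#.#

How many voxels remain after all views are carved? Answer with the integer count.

initial block: 6^3 = 216
after view 1 [x-axis, 27 of 36 cells solid] → remaining = 162
after view 2 [z-axis, 12 of 36 cells solid] → remaining = 49

|visual hull| = 49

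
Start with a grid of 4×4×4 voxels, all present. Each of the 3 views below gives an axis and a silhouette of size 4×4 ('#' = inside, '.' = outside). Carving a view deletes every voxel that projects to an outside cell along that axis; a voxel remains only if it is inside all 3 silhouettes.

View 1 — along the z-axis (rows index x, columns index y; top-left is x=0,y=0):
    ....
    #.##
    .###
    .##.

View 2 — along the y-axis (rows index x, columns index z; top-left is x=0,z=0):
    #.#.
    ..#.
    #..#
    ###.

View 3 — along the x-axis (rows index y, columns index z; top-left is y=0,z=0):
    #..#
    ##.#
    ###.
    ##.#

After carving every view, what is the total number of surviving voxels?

before carving: 64 voxels (4×4×4)
V1 z: intersect with XY mask (8 set) -- 32 left
V2 y: intersect with XZ mask (8 set) -- 15 left
V3 x: intersect with YZ mask (11 set) -- 11 left

remaining voxels: 11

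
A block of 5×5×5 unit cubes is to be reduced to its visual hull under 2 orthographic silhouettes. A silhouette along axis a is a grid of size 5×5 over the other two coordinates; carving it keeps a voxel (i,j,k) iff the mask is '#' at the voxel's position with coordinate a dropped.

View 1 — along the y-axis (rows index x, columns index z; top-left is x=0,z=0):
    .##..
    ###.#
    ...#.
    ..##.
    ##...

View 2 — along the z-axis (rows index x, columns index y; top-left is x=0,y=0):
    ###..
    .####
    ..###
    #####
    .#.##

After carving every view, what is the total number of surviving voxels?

start: 5×5×5 = 125 voxels
after view 1 [y-axis, 11 of 25 cells solid] → remaining = 55
after view 2 [z-axis, 18 of 25 cells solid] → remaining = 41

remaining voxels: 41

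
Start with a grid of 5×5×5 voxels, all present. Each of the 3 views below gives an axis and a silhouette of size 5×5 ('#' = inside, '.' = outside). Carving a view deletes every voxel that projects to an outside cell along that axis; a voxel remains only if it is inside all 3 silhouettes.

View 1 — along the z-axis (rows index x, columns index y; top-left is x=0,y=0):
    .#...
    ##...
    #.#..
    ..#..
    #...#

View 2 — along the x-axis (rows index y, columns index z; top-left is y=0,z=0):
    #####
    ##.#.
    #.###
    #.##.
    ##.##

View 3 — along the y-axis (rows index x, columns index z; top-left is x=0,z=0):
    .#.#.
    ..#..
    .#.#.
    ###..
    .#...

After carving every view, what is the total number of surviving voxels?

voxel count = 10

before carving: 125 voxels (5×5×5)
V1 z: intersect with XY mask (8 set) -- 40 left
V2 x: intersect with YZ mask (19 set) -- 33 left
V3 y: intersect with XZ mask (9 set) -- 10 left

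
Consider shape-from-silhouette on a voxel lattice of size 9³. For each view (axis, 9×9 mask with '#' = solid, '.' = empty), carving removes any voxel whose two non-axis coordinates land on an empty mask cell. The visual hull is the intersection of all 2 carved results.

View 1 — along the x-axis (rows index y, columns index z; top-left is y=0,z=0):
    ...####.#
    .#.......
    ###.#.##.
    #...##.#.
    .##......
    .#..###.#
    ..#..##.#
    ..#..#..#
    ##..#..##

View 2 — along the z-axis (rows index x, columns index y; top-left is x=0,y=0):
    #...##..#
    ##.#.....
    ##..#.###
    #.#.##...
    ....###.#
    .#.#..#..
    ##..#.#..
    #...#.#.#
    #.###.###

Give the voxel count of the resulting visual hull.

147 voxels

start: 9×9×9 = 729 voxels
V1 x: intersect with YZ mask (35 set) -- 315 left
V2 z: intersect with XY mask (39 set) -- 147 left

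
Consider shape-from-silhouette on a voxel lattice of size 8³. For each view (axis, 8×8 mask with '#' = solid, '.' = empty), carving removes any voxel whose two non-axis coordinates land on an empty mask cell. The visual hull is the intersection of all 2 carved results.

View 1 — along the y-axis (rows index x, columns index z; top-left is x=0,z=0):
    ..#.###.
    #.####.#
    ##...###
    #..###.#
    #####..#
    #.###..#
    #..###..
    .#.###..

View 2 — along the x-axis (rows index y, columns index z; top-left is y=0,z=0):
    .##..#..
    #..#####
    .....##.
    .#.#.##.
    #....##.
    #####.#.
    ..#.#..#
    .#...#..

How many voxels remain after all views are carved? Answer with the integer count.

before carving: 512 voxels (8×8×8)
V1 y: intersect with XZ mask (39 set) -- 312 left
V2 x: intersect with YZ mask (29 set) -- 137 left

|visual hull| = 137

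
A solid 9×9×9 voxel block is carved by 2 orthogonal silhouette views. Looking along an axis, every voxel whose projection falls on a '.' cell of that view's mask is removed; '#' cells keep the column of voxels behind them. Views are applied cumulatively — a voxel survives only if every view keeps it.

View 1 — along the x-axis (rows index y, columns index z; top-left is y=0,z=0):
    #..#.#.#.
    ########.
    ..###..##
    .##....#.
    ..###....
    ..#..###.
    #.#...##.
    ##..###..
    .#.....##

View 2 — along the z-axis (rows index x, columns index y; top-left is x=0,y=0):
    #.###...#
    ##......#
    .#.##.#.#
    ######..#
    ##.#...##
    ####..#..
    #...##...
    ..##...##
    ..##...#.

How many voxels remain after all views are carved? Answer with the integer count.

initial block: 9^3 = 729
after view 1 [x-axis, 39 of 81 cells solid] → remaining = 351
after view 2 [z-axis, 40 of 81 cells solid] → remaining = 171

171 voxels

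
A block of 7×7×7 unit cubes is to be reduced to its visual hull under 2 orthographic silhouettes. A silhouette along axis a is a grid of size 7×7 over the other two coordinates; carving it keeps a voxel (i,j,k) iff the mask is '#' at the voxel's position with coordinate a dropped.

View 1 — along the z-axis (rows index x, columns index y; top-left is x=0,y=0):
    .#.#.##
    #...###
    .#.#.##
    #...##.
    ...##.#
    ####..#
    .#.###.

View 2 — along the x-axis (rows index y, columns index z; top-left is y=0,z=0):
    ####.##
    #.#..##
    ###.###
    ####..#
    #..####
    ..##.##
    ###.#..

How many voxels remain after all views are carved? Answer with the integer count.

initial block: 7^3 = 343
after view 1 [z-axis, 27 of 49 cells solid] → remaining = 189
after view 2 [x-axis, 34 of 49 cells solid] → remaining = 125

voxel count = 125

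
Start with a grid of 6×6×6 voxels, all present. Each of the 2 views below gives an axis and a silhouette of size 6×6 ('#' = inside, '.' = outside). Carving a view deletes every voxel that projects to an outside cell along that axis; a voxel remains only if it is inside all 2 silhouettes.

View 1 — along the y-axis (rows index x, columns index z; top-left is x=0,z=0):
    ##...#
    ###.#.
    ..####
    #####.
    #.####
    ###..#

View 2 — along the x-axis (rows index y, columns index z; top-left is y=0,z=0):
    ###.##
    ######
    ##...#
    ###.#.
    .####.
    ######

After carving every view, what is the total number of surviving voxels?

voxel count = 119

before carving: 216 voxels (6×6×6)
carve view 1 (along y, XZ-mask fill 25/36): 150 voxels remain
carve view 2 (along x, YZ-mask fill 28/36): 119 voxels remain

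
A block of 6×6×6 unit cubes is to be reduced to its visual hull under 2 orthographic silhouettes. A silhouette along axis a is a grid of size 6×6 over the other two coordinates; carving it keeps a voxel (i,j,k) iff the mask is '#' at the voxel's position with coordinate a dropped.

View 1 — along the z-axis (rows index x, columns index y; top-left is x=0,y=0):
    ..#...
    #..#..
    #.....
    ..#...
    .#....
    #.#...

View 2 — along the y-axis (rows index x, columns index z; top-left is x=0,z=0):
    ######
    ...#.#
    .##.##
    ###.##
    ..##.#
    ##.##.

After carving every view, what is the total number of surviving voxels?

full grid |V| = 216
carve view 1 (along z, XY-mask fill 8/36): 48 voxels remain
carve view 2 (along y, XZ-mask fill 24/36): 30 voxels remain

remaining voxels: 30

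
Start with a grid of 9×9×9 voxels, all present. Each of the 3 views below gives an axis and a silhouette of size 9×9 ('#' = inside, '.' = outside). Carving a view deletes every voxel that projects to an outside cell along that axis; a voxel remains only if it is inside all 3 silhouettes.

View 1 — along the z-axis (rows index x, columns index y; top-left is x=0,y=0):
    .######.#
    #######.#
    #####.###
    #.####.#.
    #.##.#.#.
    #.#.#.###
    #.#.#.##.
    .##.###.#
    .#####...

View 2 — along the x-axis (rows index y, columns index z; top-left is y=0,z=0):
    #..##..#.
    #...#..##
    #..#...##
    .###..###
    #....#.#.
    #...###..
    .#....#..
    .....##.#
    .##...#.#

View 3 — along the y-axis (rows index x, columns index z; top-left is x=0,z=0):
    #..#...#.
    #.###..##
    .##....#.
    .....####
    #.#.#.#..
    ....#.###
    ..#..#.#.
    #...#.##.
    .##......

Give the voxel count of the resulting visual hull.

initial block: 9^3 = 729
after view 1 [z-axis, 56 of 81 cells solid] → remaining = 504
after view 2 [x-axis, 34 of 81 cells solid] → remaining = 211
after view 3 [y-axis, 33 of 81 cells solid] → remaining = 93

voxel count = 93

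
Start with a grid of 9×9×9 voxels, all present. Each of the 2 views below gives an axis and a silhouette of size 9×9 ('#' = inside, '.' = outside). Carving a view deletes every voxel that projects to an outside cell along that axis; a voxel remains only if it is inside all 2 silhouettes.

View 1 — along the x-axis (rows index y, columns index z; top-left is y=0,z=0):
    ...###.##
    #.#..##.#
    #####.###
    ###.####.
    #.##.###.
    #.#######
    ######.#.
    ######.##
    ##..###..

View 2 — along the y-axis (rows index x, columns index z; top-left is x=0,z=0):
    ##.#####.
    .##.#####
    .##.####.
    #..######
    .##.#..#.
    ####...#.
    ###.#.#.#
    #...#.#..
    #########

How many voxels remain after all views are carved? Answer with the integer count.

full grid |V| = 729
carve view 1 (along x, YZ-mask fill 59/81): 531 voxels remain
carve view 2 (along y, XZ-mask fill 54/81): 356 voxels remain

voxel count = 356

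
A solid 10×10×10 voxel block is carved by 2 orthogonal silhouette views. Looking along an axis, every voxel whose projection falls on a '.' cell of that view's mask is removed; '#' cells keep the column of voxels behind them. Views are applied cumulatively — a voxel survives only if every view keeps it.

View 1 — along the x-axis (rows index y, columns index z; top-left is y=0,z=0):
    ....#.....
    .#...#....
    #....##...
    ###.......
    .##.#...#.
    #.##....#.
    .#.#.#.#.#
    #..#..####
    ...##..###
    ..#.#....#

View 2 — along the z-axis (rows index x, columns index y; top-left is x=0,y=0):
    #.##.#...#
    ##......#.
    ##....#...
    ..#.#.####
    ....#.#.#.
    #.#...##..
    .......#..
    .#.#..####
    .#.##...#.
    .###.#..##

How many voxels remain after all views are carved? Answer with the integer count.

start: 10×10×10 = 1000 voxels
step 1: project along x, AND mask (36/100) → |grid| = 360
step 2: project along z, AND mask (41/100) → |grid| = 149

voxel count = 149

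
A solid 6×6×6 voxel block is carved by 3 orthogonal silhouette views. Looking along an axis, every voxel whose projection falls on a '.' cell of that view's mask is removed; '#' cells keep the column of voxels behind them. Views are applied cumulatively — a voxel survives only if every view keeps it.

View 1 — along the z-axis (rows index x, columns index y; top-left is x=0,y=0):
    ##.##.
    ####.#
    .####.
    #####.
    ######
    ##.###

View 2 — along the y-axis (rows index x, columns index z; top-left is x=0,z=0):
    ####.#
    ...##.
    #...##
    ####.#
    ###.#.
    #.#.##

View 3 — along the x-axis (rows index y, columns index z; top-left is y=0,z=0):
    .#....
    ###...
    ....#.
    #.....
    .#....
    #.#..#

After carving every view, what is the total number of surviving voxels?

before carving: 216 voxels (6×6×6)
step 1: project along z, AND mask (29/36) → |grid| = 174
step 2: project along y, AND mask (23/36) → |grid| = 111
step 3: project along x, AND mask (10/36) → |grid| = 31

31 voxels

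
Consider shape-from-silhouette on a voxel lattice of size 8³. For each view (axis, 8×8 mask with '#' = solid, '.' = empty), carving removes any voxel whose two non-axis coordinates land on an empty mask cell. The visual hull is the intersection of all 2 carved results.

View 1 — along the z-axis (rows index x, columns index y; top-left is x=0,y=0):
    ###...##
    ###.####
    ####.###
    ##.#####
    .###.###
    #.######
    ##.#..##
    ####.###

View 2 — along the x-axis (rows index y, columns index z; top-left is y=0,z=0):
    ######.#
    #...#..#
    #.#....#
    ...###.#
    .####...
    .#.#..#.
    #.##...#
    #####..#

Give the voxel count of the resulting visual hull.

remaining voxels: 222

start: 8×8×8 = 512 voxels
carve view 1 (along z, XY-mask fill 51/64): 408 voxels remain
carve view 2 (along x, YZ-mask fill 34/64): 222 voxels remain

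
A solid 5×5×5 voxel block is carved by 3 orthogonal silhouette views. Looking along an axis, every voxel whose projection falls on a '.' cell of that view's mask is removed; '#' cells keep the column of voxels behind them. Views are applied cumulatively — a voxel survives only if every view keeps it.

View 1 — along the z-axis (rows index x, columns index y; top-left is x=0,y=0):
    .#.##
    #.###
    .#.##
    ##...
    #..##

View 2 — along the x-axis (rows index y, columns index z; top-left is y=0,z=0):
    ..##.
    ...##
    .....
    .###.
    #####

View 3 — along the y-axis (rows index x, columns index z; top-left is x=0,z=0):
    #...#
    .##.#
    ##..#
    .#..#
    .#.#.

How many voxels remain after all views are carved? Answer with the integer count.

remaining voxels: 20

full grid |V| = 125
  1. axis=2 (XY plane), |mask|=15  ⇒  voxels=75
  2. axis=0 (YZ plane), |mask|=12  ⇒  voxels=44
  3. axis=1 (XZ plane), |mask|=12  ⇒  voxels=20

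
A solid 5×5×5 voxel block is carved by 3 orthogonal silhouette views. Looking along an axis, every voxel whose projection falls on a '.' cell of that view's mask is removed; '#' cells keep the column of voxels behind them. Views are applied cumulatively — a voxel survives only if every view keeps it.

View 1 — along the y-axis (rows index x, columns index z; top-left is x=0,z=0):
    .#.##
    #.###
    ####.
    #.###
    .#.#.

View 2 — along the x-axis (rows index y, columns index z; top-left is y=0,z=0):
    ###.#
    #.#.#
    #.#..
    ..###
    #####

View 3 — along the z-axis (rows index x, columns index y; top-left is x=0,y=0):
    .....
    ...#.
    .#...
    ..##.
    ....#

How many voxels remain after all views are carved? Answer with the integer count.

initial block: 5^3 = 125
carve view 1 (along y, XZ-mask fill 17/25): 85 voxels remain
carve view 2 (along x, YZ-mask fill 17/25): 55 voxels remain
carve view 3 (along z, XY-mask fill 5/25): 12 voxels remain

voxel count = 12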